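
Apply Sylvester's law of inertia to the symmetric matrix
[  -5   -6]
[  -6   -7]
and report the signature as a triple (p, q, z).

Answer: (1, 1, 0)

Derivation:
step 0: pivot -5 → sign −
step 1: pivot 1/5 → sign +
signature = (1, 1, 0)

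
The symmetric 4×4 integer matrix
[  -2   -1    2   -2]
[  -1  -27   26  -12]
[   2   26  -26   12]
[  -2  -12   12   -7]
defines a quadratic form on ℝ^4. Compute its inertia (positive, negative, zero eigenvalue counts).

Answer: (0, 4, 0)

Derivation:
step 0: pivot -2 → sign −
step 1: pivot -53/2 → sign −
step 2: pivot -22/53 → sign −
step 3: pivot -1/11 → sign −
signature = (0, 4, 0)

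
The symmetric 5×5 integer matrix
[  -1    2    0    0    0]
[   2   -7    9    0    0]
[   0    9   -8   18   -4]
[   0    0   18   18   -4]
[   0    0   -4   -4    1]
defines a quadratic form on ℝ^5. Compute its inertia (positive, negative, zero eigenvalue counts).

Answer: (3, 2, 0)

Derivation:
step 0: pivot -1 → sign −
step 1: pivot -3 → sign −
step 2: pivot 19 → sign +
step 3: pivot 18/19 → sign +
step 4: pivot 1/9 → sign +
signature = (3, 2, 0)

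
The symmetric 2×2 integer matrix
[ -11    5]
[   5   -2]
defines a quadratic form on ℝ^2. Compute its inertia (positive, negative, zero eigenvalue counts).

step 0: pivot -11 → sign −
step 1: pivot 3/11 → sign +
signature = (1, 1, 0)

Answer: (1, 1, 0)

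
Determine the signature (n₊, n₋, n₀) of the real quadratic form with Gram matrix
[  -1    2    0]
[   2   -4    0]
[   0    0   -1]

Answer: (0, 2, 1)

Derivation:
step 0: pivot -1 → sign −
step 1: pivot -1 → sign −
step 2: row/col 2 already zero → sign 0
signature = (0, 2, 1)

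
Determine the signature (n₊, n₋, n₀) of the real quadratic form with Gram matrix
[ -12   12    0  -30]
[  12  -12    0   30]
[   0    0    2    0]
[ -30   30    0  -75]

Answer: (1, 1, 2)

Derivation:
step 0: pivot -12 → sign −
step 1: pivot 2 → sign +
step 2: row/col 2 already zero → sign 0
step 3: row/col 3 already zero → sign 0
signature = (1, 1, 2)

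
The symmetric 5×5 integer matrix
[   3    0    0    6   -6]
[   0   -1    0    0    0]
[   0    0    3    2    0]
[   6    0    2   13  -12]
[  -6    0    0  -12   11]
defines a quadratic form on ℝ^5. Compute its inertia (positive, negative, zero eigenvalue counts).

Answer: (2, 3, 0)

Derivation:
step 0: pivot 3 → sign +
step 1: pivot -1 → sign −
step 2: pivot 3 → sign +
step 3: pivot -1/3 → sign −
step 4: pivot -1 → sign −
signature = (2, 3, 0)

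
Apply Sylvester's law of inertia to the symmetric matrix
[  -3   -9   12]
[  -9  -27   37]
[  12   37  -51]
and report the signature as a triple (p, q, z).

step 0: pivot -3 → sign −
step 1: pivot -3 → sign −
step 2: pivot 1/3 → sign +
signature = (1, 2, 0)

Answer: (1, 2, 0)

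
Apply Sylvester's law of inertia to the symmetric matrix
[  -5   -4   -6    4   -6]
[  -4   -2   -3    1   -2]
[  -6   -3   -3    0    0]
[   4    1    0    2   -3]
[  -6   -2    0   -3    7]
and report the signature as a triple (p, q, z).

Answer: (3, 2, 0)

Derivation:
step 0: pivot -5 → sign −
step 1: pivot 6/5 → sign +
step 2: pivot 3/2 → sign +
step 3: pivot -1/3 → sign −
step 4: pivot 2 → sign +
signature = (3, 2, 0)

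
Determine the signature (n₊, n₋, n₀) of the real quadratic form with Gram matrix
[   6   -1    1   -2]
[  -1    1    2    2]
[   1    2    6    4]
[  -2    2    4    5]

step 0: pivot 6 → sign +
step 1: pivot 5/6 → sign +
step 2: pivot 1/5 → sign +
step 3: pivot 1 → sign +
signature = (4, 0, 0)

Answer: (4, 0, 0)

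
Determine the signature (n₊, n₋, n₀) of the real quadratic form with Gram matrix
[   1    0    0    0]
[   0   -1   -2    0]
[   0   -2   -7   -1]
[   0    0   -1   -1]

step 0: pivot 1 → sign +
step 1: pivot -1 → sign −
step 2: pivot -3 → sign −
step 3: pivot -2/3 → sign −
signature = (1, 3, 0)

Answer: (1, 3, 0)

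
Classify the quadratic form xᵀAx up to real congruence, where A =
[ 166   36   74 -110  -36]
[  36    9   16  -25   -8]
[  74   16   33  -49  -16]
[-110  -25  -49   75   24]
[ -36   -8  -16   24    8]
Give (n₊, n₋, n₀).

step 0: pivot 166 → sign +
step 1: pivot 99/83 → sign +
step 2: pivot 1/99 → sign +
step 3: pivot 1 → sign +
step 4: row/col 4 already zero → sign 0
signature = (4, 0, 1)

Answer: (4, 0, 1)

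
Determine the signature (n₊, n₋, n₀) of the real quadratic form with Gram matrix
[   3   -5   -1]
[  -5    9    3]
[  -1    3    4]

step 0: pivot 3 → sign +
step 1: pivot 2/3 → sign +
step 2: pivot 1 → sign +
signature = (3, 0, 0)

Answer: (3, 0, 0)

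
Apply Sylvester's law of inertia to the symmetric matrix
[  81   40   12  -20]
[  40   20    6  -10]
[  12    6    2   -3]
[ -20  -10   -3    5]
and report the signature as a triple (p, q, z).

Answer: (3, 0, 1)

Derivation:
step 0: pivot 81 → sign +
step 1: pivot 20/81 → sign +
step 2: pivot 1/5 → sign +
step 3: row/col 3 already zero → sign 0
signature = (3, 0, 1)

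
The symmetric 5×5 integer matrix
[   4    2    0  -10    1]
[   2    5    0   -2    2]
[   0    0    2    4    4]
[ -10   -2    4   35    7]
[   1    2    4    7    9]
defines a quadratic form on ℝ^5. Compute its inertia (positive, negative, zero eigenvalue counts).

step 0: pivot 4 → sign +
step 1: pivot 4 → sign +
step 2: pivot 2 → sign +
step 3: pivot -1/4 → sign −
step 4: pivot 3/4 → sign +
signature = (4, 1, 0)

Answer: (4, 1, 0)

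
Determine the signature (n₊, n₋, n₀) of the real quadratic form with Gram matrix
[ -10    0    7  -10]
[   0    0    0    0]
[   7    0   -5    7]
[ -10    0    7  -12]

Answer: (0, 3, 1)

Derivation:
step 0: pivot -10 → sign −
step 1: pivot -1/10 → sign −
step 2: pivot -2 → sign −
step 3: row/col 3 already zero → sign 0
signature = (0, 3, 1)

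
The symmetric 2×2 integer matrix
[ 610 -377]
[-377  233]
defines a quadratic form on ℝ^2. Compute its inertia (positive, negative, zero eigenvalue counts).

step 0: pivot 610 → sign +
step 1: pivot 1/610 → sign +
signature = (2, 0, 0)

Answer: (2, 0, 0)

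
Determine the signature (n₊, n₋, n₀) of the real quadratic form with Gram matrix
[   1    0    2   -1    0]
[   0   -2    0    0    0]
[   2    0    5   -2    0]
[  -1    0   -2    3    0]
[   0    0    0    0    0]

Answer: (3, 1, 1)

Derivation:
step 0: pivot 1 → sign +
step 1: pivot -2 → sign −
step 2: pivot 1 → sign +
step 3: pivot 2 → sign +
step 4: row/col 4 already zero → sign 0
signature = (3, 1, 1)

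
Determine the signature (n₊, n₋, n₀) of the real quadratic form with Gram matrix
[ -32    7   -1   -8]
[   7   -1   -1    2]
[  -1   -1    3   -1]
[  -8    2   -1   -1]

Answer: (3, 1, 0)

Derivation:
step 0: pivot -32 → sign −
step 1: pivot 17/32 → sign +
step 2: pivot 4/17 → sign +
step 3: pivot 3/4 → sign +
signature = (3, 1, 0)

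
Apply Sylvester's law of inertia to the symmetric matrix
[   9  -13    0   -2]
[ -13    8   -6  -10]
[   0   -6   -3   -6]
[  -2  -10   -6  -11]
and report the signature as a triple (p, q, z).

step 0: pivot 9 → sign +
step 1: pivot -97/9 → sign −
step 2: pivot 33/97 → sign +
step 3: pivot -1/11 → sign −
signature = (2, 2, 0)

Answer: (2, 2, 0)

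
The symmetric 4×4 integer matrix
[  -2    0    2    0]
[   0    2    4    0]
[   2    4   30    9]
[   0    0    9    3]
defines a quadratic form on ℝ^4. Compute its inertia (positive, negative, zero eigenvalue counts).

Answer: (2, 2, 0)

Derivation:
step 0: pivot -2 → sign −
step 1: pivot 2 → sign +
step 2: pivot 24 → sign +
step 3: pivot -3/8 → sign −
signature = (2, 2, 0)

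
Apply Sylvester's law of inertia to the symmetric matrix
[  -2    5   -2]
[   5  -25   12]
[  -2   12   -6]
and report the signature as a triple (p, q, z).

step 0: pivot -2 → sign −
step 1: pivot -25/2 → sign −
step 2: pivot -2/25 → sign −
signature = (0, 3, 0)

Answer: (0, 3, 0)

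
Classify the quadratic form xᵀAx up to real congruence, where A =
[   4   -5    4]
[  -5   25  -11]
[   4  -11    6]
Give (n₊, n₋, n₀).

step 0: pivot 4 → sign +
step 1: pivot 75/4 → sign +
step 2: pivot 2/25 → sign +
signature = (3, 0, 0)

Answer: (3, 0, 0)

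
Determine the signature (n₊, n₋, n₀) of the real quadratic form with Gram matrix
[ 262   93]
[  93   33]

Answer: (1, 1, 0)

Derivation:
step 0: pivot 262 → sign +
step 1: pivot -3/262 → sign −
signature = (1, 1, 0)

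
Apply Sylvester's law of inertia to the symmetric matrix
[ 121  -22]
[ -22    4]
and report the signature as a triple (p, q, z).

step 0: pivot 121 → sign +
step 1: row/col 1 already zero → sign 0
signature = (1, 0, 1)

Answer: (1, 0, 1)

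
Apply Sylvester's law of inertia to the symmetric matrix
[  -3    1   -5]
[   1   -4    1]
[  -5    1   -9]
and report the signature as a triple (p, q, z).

step 0: pivot -3 → sign −
step 1: pivot -11/3 → sign −
step 2: pivot -6/11 → sign −
signature = (0, 3, 0)

Answer: (0, 3, 0)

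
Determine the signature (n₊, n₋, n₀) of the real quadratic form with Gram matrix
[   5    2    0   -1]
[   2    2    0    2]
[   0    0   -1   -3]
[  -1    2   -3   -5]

Answer: (2, 2, 0)

Derivation:
step 0: pivot 5 → sign +
step 1: pivot 6/5 → sign +
step 2: pivot -1 → sign −
step 3: pivot -1 → sign −
signature = (2, 2, 0)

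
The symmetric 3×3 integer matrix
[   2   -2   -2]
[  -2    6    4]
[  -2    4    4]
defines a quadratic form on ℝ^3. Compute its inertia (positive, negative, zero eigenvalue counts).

Answer: (3, 0, 0)

Derivation:
step 0: pivot 2 → sign +
step 1: pivot 4 → sign +
step 2: pivot 1 → sign +
signature = (3, 0, 0)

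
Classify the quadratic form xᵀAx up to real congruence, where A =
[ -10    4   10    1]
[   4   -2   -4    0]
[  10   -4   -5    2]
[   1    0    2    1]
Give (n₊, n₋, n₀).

Answer: (1, 3, 0)

Derivation:
step 0: pivot -10 → sign −
step 1: pivot -2/5 → sign −
step 2: pivot 5 → sign +
step 3: pivot -3/10 → sign −
signature = (1, 3, 0)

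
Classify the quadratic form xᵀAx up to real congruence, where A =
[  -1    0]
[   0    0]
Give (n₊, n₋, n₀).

Answer: (0, 1, 1)

Derivation:
step 0: pivot -1 → sign −
step 1: row/col 1 already zero → sign 0
signature = (0, 1, 1)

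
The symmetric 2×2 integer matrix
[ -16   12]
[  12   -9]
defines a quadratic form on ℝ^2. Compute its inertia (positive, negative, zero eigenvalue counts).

Answer: (0, 1, 1)

Derivation:
step 0: pivot -16 → sign −
step 1: row/col 1 already zero → sign 0
signature = (0, 1, 1)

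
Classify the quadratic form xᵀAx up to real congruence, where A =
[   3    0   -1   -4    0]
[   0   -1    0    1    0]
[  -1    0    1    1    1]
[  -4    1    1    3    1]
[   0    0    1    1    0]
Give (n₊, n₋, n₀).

Answer: (2, 2, 1)

Derivation:
step 0: pivot 3 → sign +
step 1: pivot -1 → sign −
step 2: pivot 2/3 → sign +
step 3: pivot -3/2 → sign −
step 4: row/col 4 already zero → sign 0
signature = (2, 2, 1)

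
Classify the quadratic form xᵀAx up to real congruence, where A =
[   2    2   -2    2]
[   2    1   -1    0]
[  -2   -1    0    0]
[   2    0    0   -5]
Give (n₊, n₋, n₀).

Answer: (1, 3, 0)

Derivation:
step 0: pivot 2 → sign +
step 1: pivot -1 → sign −
step 2: pivot -1 → sign −
step 3: pivot -3 → sign −
signature = (1, 3, 0)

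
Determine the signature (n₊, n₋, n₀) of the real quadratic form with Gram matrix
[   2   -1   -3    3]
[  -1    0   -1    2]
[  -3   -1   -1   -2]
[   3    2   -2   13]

Answer: (3, 1, 0)

Derivation:
step 0: pivot 2 → sign +
step 1: pivot -1/2 → sign −
step 2: pivot 7 → sign +
step 3: pivot 6/7 → sign +
signature = (3, 1, 0)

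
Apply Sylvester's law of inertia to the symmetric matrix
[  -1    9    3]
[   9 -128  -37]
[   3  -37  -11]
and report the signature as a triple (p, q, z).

step 0: pivot -1 → sign −
step 1: pivot -47 → sign −
step 2: pivot 6/47 → sign +
signature = (1, 2, 0)

Answer: (1, 2, 0)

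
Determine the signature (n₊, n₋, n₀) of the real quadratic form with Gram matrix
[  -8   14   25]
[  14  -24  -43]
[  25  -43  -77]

step 0: pivot -8 → sign −
step 1: pivot 1/2 → sign +
step 2: row/col 2 already zero → sign 0
signature = (1, 1, 1)

Answer: (1, 1, 1)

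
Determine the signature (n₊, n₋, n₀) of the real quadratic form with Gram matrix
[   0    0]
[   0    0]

Answer: (0, 0, 2)

Derivation:
step 0: row/col 0 already zero → sign 0
step 1: row/col 1 already zero → sign 0
signature = (0, 0, 2)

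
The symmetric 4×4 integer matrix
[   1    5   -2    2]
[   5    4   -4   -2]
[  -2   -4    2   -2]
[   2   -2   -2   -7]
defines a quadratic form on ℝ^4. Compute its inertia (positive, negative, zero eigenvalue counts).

Answer: (2, 2, 0)

Derivation:
step 0: pivot 1 → sign +
step 1: pivot -21 → sign −
step 2: pivot -2/7 → sign −
step 3: pivot 3 → sign +
signature = (2, 2, 0)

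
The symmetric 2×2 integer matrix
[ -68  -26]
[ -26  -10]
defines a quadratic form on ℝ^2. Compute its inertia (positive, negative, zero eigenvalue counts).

step 0: pivot -68 → sign −
step 1: pivot -1/17 → sign −
signature = (0, 2, 0)

Answer: (0, 2, 0)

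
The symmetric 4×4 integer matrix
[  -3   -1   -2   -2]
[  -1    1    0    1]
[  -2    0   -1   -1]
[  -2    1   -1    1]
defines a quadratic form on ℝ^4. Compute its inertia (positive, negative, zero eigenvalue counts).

Answer: (2, 2, 0)

Derivation:
step 0: pivot -3 → sign −
step 1: pivot 4/3 → sign +
step 2: pivot 1/4 → sign +
step 3: pivot -1 → sign −
signature = (2, 2, 0)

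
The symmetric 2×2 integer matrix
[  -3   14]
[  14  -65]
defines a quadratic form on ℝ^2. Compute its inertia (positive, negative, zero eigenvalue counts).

Answer: (1, 1, 0)

Derivation:
step 0: pivot -3 → sign −
step 1: pivot 1/3 → sign +
signature = (1, 1, 0)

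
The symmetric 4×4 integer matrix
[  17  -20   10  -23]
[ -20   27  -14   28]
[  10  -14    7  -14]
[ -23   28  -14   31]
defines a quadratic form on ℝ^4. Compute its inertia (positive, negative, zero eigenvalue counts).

step 0: pivot 17 → sign +
step 1: pivot 59/17 → sign +
step 2: pivot -19/59 → sign −
step 3: pivot -6/19 → sign −
signature = (2, 2, 0)

Answer: (2, 2, 0)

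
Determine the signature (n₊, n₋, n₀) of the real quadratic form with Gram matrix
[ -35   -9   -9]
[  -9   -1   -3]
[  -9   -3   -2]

step 0: pivot -35 → sign −
step 1: pivot 46/35 → sign +
step 2: pivot -1/23 → sign −
signature = (1, 2, 0)

Answer: (1, 2, 0)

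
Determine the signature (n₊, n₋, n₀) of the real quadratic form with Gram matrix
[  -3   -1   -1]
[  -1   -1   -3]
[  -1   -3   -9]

step 0: pivot -3 → sign −
step 1: pivot -2/3 → sign −
step 2: pivot 2 → sign +
signature = (1, 2, 0)

Answer: (1, 2, 0)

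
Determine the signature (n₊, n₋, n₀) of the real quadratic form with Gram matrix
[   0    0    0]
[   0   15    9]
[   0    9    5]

Answer: (1, 1, 1)

Derivation:
step 0: pivot 15 → sign +
step 1: pivot -2/5 → sign −
step 2: row/col 2 already zero → sign 0
signature = (1, 1, 1)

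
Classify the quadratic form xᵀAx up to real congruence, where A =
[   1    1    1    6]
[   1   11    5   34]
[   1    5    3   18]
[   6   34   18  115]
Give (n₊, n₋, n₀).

Answer: (3, 1, 0)

Derivation:
step 0: pivot 1 → sign +
step 1: pivot 10 → sign +
step 2: pivot 2/5 → sign +
step 3: pivot -1 → sign −
signature = (3, 1, 0)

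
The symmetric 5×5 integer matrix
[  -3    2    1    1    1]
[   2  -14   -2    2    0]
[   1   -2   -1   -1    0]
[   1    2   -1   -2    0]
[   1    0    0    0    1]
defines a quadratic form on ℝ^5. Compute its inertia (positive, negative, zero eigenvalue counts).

step 0: pivot -3 → sign −
step 1: pivot -38/3 → sign −
step 2: pivot -10/19 → sign −
step 3: pivot 3/5 → sign +
step 4: pivot 3/2 → sign +
signature = (2, 3, 0)

Answer: (2, 3, 0)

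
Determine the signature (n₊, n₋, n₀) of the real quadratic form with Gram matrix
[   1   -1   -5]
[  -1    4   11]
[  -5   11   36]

step 0: pivot 1 → sign +
step 1: pivot 3 → sign +
step 2: pivot -1 → sign −
signature = (2, 1, 0)

Answer: (2, 1, 0)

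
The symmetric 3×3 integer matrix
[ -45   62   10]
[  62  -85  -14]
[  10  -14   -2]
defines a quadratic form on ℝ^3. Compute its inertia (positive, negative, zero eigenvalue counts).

Answer: (2, 1, 0)

Derivation:
step 0: pivot -45 → sign −
step 1: pivot 19/45 → sign +
step 2: pivot 2/19 → sign +
signature = (2, 1, 0)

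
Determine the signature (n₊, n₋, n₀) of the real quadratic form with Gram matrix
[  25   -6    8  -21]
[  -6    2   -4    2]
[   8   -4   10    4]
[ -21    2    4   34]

Answer: (3, 1, 0)

Derivation:
step 0: pivot 25 → sign +
step 1: pivot 14/25 → sign +
step 2: pivot -2/7 → sign −
step 3: pivot 1 → sign +
signature = (3, 1, 0)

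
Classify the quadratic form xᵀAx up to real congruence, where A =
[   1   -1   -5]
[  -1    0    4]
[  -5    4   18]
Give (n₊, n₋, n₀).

Answer: (1, 2, 0)

Derivation:
step 0: pivot 1 → sign +
step 1: pivot -1 → sign −
step 2: pivot -6 → sign −
signature = (1, 2, 0)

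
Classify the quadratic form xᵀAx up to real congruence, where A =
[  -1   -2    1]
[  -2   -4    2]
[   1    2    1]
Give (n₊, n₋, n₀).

step 0: pivot -1 → sign −
step 1: pivot 2 → sign +
step 2: row/col 2 already zero → sign 0
signature = (1, 1, 1)

Answer: (1, 1, 1)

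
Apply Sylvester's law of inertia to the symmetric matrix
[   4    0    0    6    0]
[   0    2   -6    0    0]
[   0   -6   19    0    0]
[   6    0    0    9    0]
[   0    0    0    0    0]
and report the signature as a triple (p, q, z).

step 0: pivot 4 → sign +
step 1: pivot 2 → sign +
step 2: pivot 1 → sign +
step 3: row/col 3 already zero → sign 0
step 4: row/col 4 already zero → sign 0
signature = (3, 0, 2)

Answer: (3, 0, 2)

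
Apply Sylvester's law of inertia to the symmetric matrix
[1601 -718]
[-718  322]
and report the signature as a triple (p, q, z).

Answer: (1, 1, 0)

Derivation:
step 0: pivot 1601 → sign +
step 1: pivot -2/1601 → sign −
signature = (1, 1, 0)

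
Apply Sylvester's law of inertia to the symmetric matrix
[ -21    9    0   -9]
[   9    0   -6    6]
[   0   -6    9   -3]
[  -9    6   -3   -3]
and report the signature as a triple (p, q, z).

Answer: (1, 2, 1)

Derivation:
step 0: pivot -21 → sign −
step 1: pivot 27/7 → sign +
step 2: pivot -1/3 → sign −
step 3: row/col 3 already zero → sign 0
signature = (1, 2, 1)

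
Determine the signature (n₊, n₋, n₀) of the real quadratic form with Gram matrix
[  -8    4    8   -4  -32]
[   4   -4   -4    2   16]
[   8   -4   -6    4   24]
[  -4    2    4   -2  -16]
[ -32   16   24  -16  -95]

Answer: (2, 2, 1)

Derivation:
step 0: pivot -8 → sign −
step 1: pivot -2 → sign −
step 2: pivot 2 → sign +
step 3: pivot 1 → sign +
step 4: row/col 4 already zero → sign 0
signature = (2, 2, 1)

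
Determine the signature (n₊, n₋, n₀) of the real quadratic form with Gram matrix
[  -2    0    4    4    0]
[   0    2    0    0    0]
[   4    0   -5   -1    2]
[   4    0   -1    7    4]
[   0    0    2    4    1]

step 0: pivot -2 → sign −
step 1: pivot 2 → sign +
step 2: pivot 3 → sign +
step 3: pivot -4/3 → sign −
step 4: row/col 4 already zero → sign 0
signature = (2, 2, 1)

Answer: (2, 2, 1)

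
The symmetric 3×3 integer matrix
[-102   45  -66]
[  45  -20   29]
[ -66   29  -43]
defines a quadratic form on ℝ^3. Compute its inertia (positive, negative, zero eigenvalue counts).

Answer: (0, 3, 0)

Derivation:
step 0: pivot -102 → sign −
step 1: pivot -5/34 → sign −
step 2: pivot -1/5 → sign −
signature = (0, 3, 0)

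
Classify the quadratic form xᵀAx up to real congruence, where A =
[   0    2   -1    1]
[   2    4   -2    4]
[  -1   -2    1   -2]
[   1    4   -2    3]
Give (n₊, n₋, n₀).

Answer: (1, 1, 2)

Derivation:
step 0: pivot 4 → sign +
step 1: pivot -1 → sign −
step 2: row/col 2 already zero → sign 0
step 3: row/col 3 already zero → sign 0
signature = (1, 1, 2)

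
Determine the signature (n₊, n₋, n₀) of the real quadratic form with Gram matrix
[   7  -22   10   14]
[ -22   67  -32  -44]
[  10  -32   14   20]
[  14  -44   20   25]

step 0: pivot 7 → sign +
step 1: pivot -15/7 → sign −
step 2: pivot -2/15 → sign −
step 3: pivot -3 → sign −
signature = (1, 3, 0)

Answer: (1, 3, 0)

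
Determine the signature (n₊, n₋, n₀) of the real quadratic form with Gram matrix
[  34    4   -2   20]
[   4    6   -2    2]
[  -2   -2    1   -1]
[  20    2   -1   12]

step 0: pivot 34 → sign +
step 1: pivot 94/17 → sign +
step 2: pivot 15/47 → sign +
step 3: pivot 1/5 → sign +
signature = (4, 0, 0)

Answer: (4, 0, 0)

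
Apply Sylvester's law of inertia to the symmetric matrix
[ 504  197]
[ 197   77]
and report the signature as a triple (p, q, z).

step 0: pivot 504 → sign +
step 1: pivot -1/504 → sign −
signature = (1, 1, 0)

Answer: (1, 1, 0)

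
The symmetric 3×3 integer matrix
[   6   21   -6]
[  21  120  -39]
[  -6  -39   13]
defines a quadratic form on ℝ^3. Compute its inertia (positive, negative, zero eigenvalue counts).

Answer: (3, 0, 0)

Derivation:
step 0: pivot 6 → sign +
step 1: pivot 93/2 → sign +
step 2: pivot 1/31 → sign +
signature = (3, 0, 0)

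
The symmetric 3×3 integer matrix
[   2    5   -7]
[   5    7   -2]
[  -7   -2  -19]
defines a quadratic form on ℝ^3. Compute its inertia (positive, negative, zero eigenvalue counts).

Answer: (2, 1, 0)

Derivation:
step 0: pivot 2 → sign +
step 1: pivot -11/2 → sign −
step 2: pivot 2/11 → sign +
signature = (2, 1, 0)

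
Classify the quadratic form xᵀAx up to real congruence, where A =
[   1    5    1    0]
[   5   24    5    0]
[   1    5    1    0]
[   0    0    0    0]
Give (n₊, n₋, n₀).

step 0: pivot 1 → sign +
step 1: pivot -1 → sign −
step 2: row/col 2 already zero → sign 0
step 3: row/col 3 already zero → sign 0
signature = (1, 1, 2)

Answer: (1, 1, 2)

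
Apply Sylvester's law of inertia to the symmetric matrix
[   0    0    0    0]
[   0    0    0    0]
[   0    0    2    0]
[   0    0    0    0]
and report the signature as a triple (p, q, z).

Answer: (1, 0, 3)

Derivation:
step 0: pivot 2 → sign +
step 1: row/col 1 already zero → sign 0
step 2: row/col 2 already zero → sign 0
step 3: row/col 3 already zero → sign 0
signature = (1, 0, 3)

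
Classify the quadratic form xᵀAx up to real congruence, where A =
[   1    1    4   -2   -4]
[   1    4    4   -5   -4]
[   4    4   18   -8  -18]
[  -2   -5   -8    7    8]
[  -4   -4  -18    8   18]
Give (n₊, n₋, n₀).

Answer: (3, 0, 2)

Derivation:
step 0: pivot 1 → sign +
step 1: pivot 3 → sign +
step 2: pivot 2 → sign +
step 3: row/col 3 already zero → sign 0
step 4: row/col 4 already zero → sign 0
signature = (3, 0, 2)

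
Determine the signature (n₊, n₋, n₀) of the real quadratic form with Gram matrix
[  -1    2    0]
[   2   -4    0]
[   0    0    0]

Answer: (0, 1, 2)

Derivation:
step 0: pivot -1 → sign −
step 1: row/col 1 already zero → sign 0
step 2: row/col 2 already zero → sign 0
signature = (0, 1, 2)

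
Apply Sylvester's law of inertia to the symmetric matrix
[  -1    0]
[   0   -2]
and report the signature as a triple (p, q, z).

step 0: pivot -1 → sign −
step 1: pivot -2 → sign −
signature = (0, 2, 0)

Answer: (0, 2, 0)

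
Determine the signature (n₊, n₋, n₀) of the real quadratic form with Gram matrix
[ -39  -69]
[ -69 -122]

step 0: pivot -39 → sign −
step 1: pivot 1/13 → sign +
signature = (1, 1, 0)

Answer: (1, 1, 0)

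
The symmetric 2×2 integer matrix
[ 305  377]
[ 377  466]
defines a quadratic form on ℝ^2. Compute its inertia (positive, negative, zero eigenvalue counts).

step 0: pivot 305 → sign +
step 1: pivot 1/305 → sign +
signature = (2, 0, 0)

Answer: (2, 0, 0)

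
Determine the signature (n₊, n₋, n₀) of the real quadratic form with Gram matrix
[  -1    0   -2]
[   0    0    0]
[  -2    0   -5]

step 0: pivot -1 → sign −
step 1: pivot -1 → sign −
step 2: row/col 2 already zero → sign 0
signature = (0, 2, 1)

Answer: (0, 2, 1)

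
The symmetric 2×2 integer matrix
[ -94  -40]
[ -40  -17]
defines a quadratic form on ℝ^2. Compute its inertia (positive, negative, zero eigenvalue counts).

Answer: (1, 1, 0)

Derivation:
step 0: pivot -94 → sign −
step 1: pivot 1/47 → sign +
signature = (1, 1, 0)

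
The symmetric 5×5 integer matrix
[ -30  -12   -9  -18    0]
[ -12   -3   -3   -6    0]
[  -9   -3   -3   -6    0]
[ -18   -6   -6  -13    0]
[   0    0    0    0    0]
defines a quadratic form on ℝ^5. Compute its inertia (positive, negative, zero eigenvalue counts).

Answer: (1, 3, 1)

Derivation:
step 0: pivot -30 → sign −
step 1: pivot 9/5 → sign +
step 2: pivot -1/2 → sign −
step 3: pivot -1 → sign −
step 4: row/col 4 already zero → sign 0
signature = (1, 3, 1)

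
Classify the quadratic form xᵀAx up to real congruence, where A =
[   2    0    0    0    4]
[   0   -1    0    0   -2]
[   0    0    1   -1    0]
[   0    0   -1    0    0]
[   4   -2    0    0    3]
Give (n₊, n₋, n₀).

step 0: pivot 2 → sign +
step 1: pivot -1 → sign −
step 2: pivot 1 → sign +
step 3: pivot -1 → sign −
step 4: pivot -1 → sign −
signature = (2, 3, 0)

Answer: (2, 3, 0)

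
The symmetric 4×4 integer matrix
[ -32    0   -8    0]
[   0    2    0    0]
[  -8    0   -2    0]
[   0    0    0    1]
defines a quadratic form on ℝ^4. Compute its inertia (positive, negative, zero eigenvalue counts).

Answer: (2, 1, 1)

Derivation:
step 0: pivot -32 → sign −
step 1: pivot 2 → sign +
step 2: pivot 1 → sign +
step 3: row/col 3 already zero → sign 0
signature = (2, 1, 1)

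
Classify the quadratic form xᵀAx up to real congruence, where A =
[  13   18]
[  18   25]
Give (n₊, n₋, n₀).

step 0: pivot 13 → sign +
step 1: pivot 1/13 → sign +
signature = (2, 0, 0)

Answer: (2, 0, 0)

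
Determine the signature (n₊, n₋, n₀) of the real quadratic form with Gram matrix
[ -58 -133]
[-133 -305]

Answer: (0, 2, 0)

Derivation:
step 0: pivot -58 → sign −
step 1: pivot -1/58 → sign −
signature = (0, 2, 0)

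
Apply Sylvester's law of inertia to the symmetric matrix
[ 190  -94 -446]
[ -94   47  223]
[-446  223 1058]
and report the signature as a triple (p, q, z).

Answer: (2, 1, 0)

Derivation:
step 0: pivot 190 → sign +
step 1: pivot 47/95 → sign +
step 2: pivot -3/47 → sign −
signature = (2, 1, 0)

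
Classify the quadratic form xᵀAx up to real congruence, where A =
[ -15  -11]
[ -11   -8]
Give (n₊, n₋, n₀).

step 0: pivot -15 → sign −
step 1: pivot 1/15 → sign +
signature = (1, 1, 0)

Answer: (1, 1, 0)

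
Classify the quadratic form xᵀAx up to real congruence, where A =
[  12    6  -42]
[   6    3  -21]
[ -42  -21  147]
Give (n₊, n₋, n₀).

Answer: (1, 0, 2)

Derivation:
step 0: pivot 12 → sign +
step 1: row/col 1 already zero → sign 0
step 2: row/col 2 already zero → sign 0
signature = (1, 0, 2)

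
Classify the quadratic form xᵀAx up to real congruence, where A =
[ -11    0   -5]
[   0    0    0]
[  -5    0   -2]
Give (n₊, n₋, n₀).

step 0: pivot -11 → sign −
step 1: pivot 3/11 → sign +
step 2: row/col 2 already zero → sign 0
signature = (1, 1, 1)

Answer: (1, 1, 1)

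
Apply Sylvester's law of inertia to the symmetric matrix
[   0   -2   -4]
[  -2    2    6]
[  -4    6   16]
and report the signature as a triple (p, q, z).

step 0: pivot 2 → sign +
step 1: pivot -2 → sign −
step 2: row/col 2 already zero → sign 0
signature = (1, 1, 1)

Answer: (1, 1, 1)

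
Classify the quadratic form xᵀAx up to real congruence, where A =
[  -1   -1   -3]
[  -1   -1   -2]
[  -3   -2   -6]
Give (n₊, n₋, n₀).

Answer: (1, 2, 0)

Derivation:
step 0: pivot -1 → sign −
step 1: pivot 3 → sign +
step 2: pivot -1/3 → sign −
signature = (1, 2, 0)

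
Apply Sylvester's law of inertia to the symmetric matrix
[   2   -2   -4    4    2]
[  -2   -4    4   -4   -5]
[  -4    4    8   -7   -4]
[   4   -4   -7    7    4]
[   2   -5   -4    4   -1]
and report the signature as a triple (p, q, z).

step 0: pivot 2 → sign +
step 1: pivot -6 → sign −
step 2: pivot -1 → sign −
step 3: pivot 1 → sign +
step 4: pivot -3/2 → sign −
signature = (2, 3, 0)

Answer: (2, 3, 0)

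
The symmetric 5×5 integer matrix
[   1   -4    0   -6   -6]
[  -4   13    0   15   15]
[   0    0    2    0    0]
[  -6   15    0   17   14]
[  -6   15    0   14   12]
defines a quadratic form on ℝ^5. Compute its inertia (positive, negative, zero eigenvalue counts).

step 0: pivot 1 → sign +
step 1: pivot -3 → sign −
step 2: pivot 2 → sign +
step 3: pivot 8 → sign +
step 4: pivot -1/8 → sign −
signature = (3, 2, 0)

Answer: (3, 2, 0)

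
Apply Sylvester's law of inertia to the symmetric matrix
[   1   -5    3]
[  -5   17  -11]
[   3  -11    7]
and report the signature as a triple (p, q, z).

step 0: pivot 1 → sign +
step 1: pivot -8 → sign −
step 2: row/col 2 already zero → sign 0
signature = (1, 1, 1)

Answer: (1, 1, 1)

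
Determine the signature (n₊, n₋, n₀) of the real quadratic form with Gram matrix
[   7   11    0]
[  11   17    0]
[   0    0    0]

Answer: (1, 1, 1)

Derivation:
step 0: pivot 7 → sign +
step 1: pivot -2/7 → sign −
step 2: row/col 2 already zero → sign 0
signature = (1, 1, 1)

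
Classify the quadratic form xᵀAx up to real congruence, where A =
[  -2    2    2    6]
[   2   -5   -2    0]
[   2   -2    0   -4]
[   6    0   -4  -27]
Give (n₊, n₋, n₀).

step 0: pivot -2 → sign −
step 1: pivot -3 → sign −
step 2: pivot 2 → sign +
step 3: pivot 1 → sign +
signature = (2, 2, 0)

Answer: (2, 2, 0)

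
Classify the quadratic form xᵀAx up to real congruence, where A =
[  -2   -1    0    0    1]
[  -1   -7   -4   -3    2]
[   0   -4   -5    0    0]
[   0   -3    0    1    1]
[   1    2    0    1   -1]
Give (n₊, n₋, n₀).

step 0: pivot -2 → sign −
step 1: pivot -13/2 → sign −
step 2: pivot -33/13 → sign −
step 3: pivot 41/11 → sign +
step 4: pivot 6/41 → sign +
signature = (2, 3, 0)

Answer: (2, 3, 0)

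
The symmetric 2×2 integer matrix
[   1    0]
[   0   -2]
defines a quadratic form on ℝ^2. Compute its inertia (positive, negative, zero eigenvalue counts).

Answer: (1, 1, 0)

Derivation:
step 0: pivot 1 → sign +
step 1: pivot -2 → sign −
signature = (1, 1, 0)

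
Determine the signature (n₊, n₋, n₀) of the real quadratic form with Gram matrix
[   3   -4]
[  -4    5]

Answer: (1, 1, 0)

Derivation:
step 0: pivot 3 → sign +
step 1: pivot -1/3 → sign −
signature = (1, 1, 0)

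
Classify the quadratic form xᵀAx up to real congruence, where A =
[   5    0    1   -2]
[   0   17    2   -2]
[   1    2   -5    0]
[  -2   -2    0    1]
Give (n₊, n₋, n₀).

Answer: (3, 1, 0)

Derivation:
step 0: pivot 5 → sign +
step 1: pivot 17 → sign +
step 2: pivot -462/85 → sign −
step 3: pivot 3/77 → sign +
signature = (3, 1, 0)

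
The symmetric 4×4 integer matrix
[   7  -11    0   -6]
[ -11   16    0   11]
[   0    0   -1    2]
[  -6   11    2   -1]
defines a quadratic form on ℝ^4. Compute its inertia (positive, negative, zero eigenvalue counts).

Answer: (1, 3, 0)

Derivation:
step 0: pivot 7 → sign +
step 1: pivot -9/7 → sign −
step 2: pivot -1 → sign −
step 3: pivot -2/9 → sign −
signature = (1, 3, 0)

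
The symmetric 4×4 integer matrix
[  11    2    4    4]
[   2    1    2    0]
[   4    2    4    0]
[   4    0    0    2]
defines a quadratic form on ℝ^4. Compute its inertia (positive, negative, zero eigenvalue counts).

Answer: (2, 1, 1)

Derivation:
step 0: pivot 11 → sign +
step 1: pivot 7/11 → sign +
step 2: pivot -2/7 → sign −
step 3: row/col 3 already zero → sign 0
signature = (2, 1, 1)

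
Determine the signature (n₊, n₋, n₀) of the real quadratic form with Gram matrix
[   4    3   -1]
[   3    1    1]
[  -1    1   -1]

Answer: (2, 1, 0)

Derivation:
step 0: pivot 4 → sign +
step 1: pivot -5/4 → sign −
step 2: pivot 6/5 → sign +
signature = (2, 1, 0)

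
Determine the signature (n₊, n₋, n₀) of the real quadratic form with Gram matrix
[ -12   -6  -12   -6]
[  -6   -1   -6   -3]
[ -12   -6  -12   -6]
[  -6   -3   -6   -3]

step 0: pivot -12 → sign −
step 1: pivot 2 → sign +
step 2: row/col 2 already zero → sign 0
step 3: row/col 3 already zero → sign 0
signature = (1, 1, 2)

Answer: (1, 1, 2)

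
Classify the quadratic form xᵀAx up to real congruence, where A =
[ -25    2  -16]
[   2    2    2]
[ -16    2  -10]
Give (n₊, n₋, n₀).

Answer: (1, 1, 1)

Derivation:
step 0: pivot -25 → sign −
step 1: pivot 54/25 → sign +
step 2: row/col 2 already zero → sign 0
signature = (1, 1, 1)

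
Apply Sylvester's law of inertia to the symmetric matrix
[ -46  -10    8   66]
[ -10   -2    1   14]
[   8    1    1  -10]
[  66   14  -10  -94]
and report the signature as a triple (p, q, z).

step 0: pivot -46 → sign −
step 1: pivot 4/23 → sign +
step 2: pivot -3/4 → sign −
step 3: row/col 3 already zero → sign 0
signature = (1, 2, 1)

Answer: (1, 2, 1)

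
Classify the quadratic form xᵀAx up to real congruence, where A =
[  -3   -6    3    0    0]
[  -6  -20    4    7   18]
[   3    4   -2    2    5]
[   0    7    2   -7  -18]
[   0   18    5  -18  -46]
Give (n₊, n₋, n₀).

step 0: pivot -3 → sign −
step 1: pivot -8 → sign −
step 2: pivot 3/2 → sign +
step 3: pivot -11/12 → sign −
step 4: pivot 3/11 → sign +
signature = (2, 3, 0)

Answer: (2, 3, 0)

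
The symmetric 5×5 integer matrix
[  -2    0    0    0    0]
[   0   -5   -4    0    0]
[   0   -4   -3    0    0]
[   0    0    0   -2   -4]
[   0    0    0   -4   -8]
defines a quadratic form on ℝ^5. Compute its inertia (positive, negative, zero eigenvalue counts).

Answer: (1, 3, 1)

Derivation:
step 0: pivot -2 → sign −
step 1: pivot -5 → sign −
step 2: pivot 1/5 → sign +
step 3: pivot -2 → sign −
step 4: row/col 4 already zero → sign 0
signature = (1, 3, 1)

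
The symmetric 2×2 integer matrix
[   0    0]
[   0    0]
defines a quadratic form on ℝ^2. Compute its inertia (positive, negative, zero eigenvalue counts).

step 0: row/col 0 already zero → sign 0
step 1: row/col 1 already zero → sign 0
signature = (0, 0, 2)

Answer: (0, 0, 2)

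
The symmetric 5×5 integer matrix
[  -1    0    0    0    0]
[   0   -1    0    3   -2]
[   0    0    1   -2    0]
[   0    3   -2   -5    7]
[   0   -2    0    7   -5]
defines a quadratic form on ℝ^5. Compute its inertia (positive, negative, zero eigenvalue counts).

Answer: (2, 3, 0)

Derivation:
step 0: pivot -1 → sign −
step 1: pivot -1 → sign −
step 2: pivot 1 → sign +
step 3: pivot -1 → sign −
step 4: pivot 1 → sign +
signature = (2, 3, 0)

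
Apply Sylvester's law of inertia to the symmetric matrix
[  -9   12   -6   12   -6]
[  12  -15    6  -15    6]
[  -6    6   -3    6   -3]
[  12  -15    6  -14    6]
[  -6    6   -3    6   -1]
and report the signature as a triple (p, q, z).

Answer: (3, 2, 0)

Derivation:
step 0: pivot -9 → sign −
step 1: pivot 1 → sign +
step 2: pivot -3 → sign −
step 3: pivot 1 → sign +
step 4: pivot 2 → sign +
signature = (3, 2, 0)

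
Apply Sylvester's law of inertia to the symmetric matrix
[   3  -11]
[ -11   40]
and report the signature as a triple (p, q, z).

step 0: pivot 3 → sign +
step 1: pivot -1/3 → sign −
signature = (1, 1, 0)

Answer: (1, 1, 0)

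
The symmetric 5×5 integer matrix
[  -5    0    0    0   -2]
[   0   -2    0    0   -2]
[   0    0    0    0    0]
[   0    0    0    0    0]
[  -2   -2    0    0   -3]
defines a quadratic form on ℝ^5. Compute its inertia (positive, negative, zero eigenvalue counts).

Answer: (0, 3, 2)

Derivation:
step 0: pivot -5 → sign −
step 1: pivot -2 → sign −
step 2: pivot -1/5 → sign −
step 3: row/col 3 already zero → sign 0
step 4: row/col 4 already zero → sign 0
signature = (0, 3, 2)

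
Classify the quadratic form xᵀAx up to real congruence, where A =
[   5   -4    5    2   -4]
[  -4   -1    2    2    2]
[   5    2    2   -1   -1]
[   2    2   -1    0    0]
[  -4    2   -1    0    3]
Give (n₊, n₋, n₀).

Answer: (3, 2, 0)

Derivation:
step 0: pivot 5 → sign +
step 1: pivot -21/5 → sign −
step 2: pivot 39/7 → sign +
step 3: pivot 19/13 → sign +
step 4: pivot -3/19 → sign −
signature = (3, 2, 0)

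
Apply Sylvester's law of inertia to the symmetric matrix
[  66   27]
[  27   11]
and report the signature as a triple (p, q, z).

step 0: pivot 66 → sign +
step 1: pivot -1/22 → sign −
signature = (1, 1, 0)

Answer: (1, 1, 0)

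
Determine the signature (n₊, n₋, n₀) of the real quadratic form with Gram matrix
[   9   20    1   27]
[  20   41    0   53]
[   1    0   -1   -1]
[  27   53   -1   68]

Answer: (3, 1, 0)

Derivation:
step 0: pivot 9 → sign +
step 1: pivot -31/9 → sign −
step 2: pivot 10/31 → sign +
step 3: pivot 2/5 → sign +
signature = (3, 1, 0)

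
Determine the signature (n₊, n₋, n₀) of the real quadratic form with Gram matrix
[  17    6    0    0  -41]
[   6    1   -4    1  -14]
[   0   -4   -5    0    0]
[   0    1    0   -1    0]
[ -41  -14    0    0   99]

step 0: pivot 17 → sign +
step 1: pivot -19/17 → sign −
step 2: pivot 177/19 → sign +
step 3: pivot -262/177 → sign −
step 4: pivot 6/131 → sign +
signature = (3, 2, 0)

Answer: (3, 2, 0)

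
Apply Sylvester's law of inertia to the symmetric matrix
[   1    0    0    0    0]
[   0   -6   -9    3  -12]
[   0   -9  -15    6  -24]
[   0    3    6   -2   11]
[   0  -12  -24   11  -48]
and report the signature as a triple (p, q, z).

step 0: pivot 1 → sign +
step 1: pivot -6 → sign −
step 2: pivot -3/2 → sign −
step 3: pivot 1 → sign +
step 4: pivot -1 → sign −
signature = (2, 3, 0)

Answer: (2, 3, 0)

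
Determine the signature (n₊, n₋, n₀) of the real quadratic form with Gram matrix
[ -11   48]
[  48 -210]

step 0: pivot -11 → sign −
step 1: pivot -6/11 → sign −
signature = (0, 2, 0)

Answer: (0, 2, 0)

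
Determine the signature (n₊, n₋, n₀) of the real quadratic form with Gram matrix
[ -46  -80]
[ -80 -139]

Answer: (1, 1, 0)

Derivation:
step 0: pivot -46 → sign −
step 1: pivot 3/23 → sign +
signature = (1, 1, 0)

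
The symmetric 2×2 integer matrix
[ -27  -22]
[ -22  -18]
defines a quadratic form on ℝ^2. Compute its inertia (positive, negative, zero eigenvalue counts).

step 0: pivot -27 → sign −
step 1: pivot -2/27 → sign −
signature = (0, 2, 0)

Answer: (0, 2, 0)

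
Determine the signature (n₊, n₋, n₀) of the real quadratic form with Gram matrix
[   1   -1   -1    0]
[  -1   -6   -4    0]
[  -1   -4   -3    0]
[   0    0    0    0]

step 0: pivot 1 → sign +
step 1: pivot -7 → sign −
step 2: pivot -3/7 → sign −
step 3: row/col 3 already zero → sign 0
signature = (1, 2, 1)

Answer: (1, 2, 1)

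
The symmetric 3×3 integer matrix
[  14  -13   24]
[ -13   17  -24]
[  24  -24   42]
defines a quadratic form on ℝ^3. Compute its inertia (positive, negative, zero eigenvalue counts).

Answer: (3, 0, 0)

Derivation:
step 0: pivot 14 → sign +
step 1: pivot 69/14 → sign +
step 2: pivot 6/23 → sign +
signature = (3, 0, 0)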